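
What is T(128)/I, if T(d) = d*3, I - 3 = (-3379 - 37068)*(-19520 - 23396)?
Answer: 384/1735823455 ≈ 2.2122e-7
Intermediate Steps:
I = 1735823455 (I = 3 + (-3379 - 37068)*(-19520 - 23396) = 3 - 40447*(-42916) = 3 + 1735823452 = 1735823455)
T(d) = 3*d
T(128)/I = (3*128)/1735823455 = 384*(1/1735823455) = 384/1735823455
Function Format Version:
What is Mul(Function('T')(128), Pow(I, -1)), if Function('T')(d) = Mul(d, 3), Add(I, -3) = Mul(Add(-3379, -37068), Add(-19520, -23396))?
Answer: Rational(384, 1735823455) ≈ 2.2122e-7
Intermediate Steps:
I = 1735823455 (I = Add(3, Mul(Add(-3379, -37068), Add(-19520, -23396))) = Add(3, Mul(-40447, -42916)) = Add(3, 1735823452) = 1735823455)
Function('T')(d) = Mul(3, d)
Mul(Function('T')(128), Pow(I, -1)) = Mul(Mul(3, 128), Pow(1735823455, -1)) = Mul(384, Rational(1, 1735823455)) = Rational(384, 1735823455)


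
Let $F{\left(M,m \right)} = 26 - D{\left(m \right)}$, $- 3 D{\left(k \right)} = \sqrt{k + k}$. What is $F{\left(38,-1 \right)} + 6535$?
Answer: $6561 + \frac{i \sqrt{2}}{3} \approx 6561.0 + 0.4714 i$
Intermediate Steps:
$D{\left(k \right)} = - \frac{\sqrt{2} \sqrt{k}}{3}$ ($D{\left(k \right)} = - \frac{\sqrt{k + k}}{3} = - \frac{\sqrt{2 k}}{3} = - \frac{\sqrt{2} \sqrt{k}}{3}$)
$F{\left(M,m \right)} = 26 + \frac{\sqrt{2} \sqrt{m}}{3}$ ($F{\left(M,m \right)} = 26 - - \frac{\sqrt{2} \sqrt{m}}{3} = 26 + \frac{\sqrt{2} \sqrt{m}}{3}$)
$F{\left(38,-1 \right)} + 6535 = \left(26 + \frac{\sqrt{2} \sqrt{-1}}{3}\right) + 6535 = \left(26 + \frac{\sqrt{2} i}{3}\right) + 6535 = \left(26 + \frac{i \sqrt{2}}{3}\right) + 6535 = 6561 + \frac{i \sqrt{2}}{3}$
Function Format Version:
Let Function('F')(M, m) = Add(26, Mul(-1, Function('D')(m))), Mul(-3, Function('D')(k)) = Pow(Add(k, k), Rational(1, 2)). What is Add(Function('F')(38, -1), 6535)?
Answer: Add(6561, Mul(Rational(1, 3), I, Pow(2, Rational(1, 2)))) ≈ Add(6561.0, Mul(0.47140, I))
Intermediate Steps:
Function('D')(k) = Mul(Rational(-1, 3), Pow(2, Rational(1, 2)), Pow(k, Rational(1, 2))) (Function('D')(k) = Mul(Rational(-1, 3), Pow(Add(k, k), Rational(1, 2))) = Mul(Rational(-1, 3), Pow(Mul(2, k), Rational(1, 2))) = Mul(Rational(-1, 3), Mul(Pow(2, Rational(1, 2)), Pow(k, Rational(1, 2)))) = Mul(Rational(-1, 3), Pow(2, Rational(1, 2)), Pow(k, Rational(1, 2))))
Function('F')(M, m) = Add(26, Mul(Rational(1, 3), Pow(2, Rational(1, 2)), Pow(m, Rational(1, 2)))) (Function('F')(M, m) = Add(26, Mul(-1, Mul(Rational(-1, 3), Pow(2, Rational(1, 2)), Pow(m, Rational(1, 2))))) = Add(26, Mul(Rational(1, 3), Pow(2, Rational(1, 2)), Pow(m, Rational(1, 2)))))
Add(Function('F')(38, -1), 6535) = Add(Add(26, Mul(Rational(1, 3), Pow(2, Rational(1, 2)), Pow(-1, Rational(1, 2)))), 6535) = Add(Add(26, Mul(Rational(1, 3), Pow(2, Rational(1, 2)), I)), 6535) = Add(Add(26, Mul(Rational(1, 3), I, Pow(2, Rational(1, 2)))), 6535) = Add(6561, Mul(Rational(1, 3), I, Pow(2, Rational(1, 2))))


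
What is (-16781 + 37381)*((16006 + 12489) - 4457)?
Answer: 495182800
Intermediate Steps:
(-16781 + 37381)*((16006 + 12489) - 4457) = 20600*(28495 - 4457) = 20600*24038 = 495182800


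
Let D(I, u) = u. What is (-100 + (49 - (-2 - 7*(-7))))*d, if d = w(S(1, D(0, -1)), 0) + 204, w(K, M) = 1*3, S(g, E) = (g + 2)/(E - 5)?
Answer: -20286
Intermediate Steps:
S(g, E) = (2 + g)/(-5 + E)
w(K, M) = 3
d = 207 (d = 3 + 204 = 207)
(-100 + (49 - (-2 - 7*(-7))))*d = (-100 + (49 - (-2 - 7*(-7))))*207 = (-100 + (49 - (-2 + 49)))*207 = (-100 + (49 - 1*47))*207 = (-100 + (49 - 47))*207 = (-100 + 2)*207 = -98*207 = -20286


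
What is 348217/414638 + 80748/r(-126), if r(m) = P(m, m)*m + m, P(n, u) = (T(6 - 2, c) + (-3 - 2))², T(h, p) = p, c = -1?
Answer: -252839695/15341606 ≈ -16.481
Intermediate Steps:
P(n, u) = 36 (P(n, u) = (-1 + (-3 - 2))² = (-1 - 5)² = (-6)² = 36)
r(m) = 37*m (r(m) = 36*m + m = 37*m)
348217/414638 + 80748/r(-126) = 348217/414638 + 80748/((37*(-126))) = 348217*(1/414638) + 80748/(-4662) = 348217/414638 + 80748*(-1/4662) = 348217/414638 - 4486/259 = -252839695/15341606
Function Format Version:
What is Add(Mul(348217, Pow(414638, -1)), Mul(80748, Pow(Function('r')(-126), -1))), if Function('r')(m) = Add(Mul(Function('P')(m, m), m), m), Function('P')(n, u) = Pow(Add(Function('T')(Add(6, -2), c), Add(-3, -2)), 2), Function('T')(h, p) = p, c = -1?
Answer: Rational(-252839695, 15341606) ≈ -16.481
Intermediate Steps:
Function('P')(n, u) = 36 (Function('P')(n, u) = Pow(Add(-1, Add(-3, -2)), 2) = Pow(Add(-1, -5), 2) = Pow(-6, 2) = 36)
Function('r')(m) = Mul(37, m) (Function('r')(m) = Add(Mul(36, m), m) = Mul(37, m))
Add(Mul(348217, Pow(414638, -1)), Mul(80748, Pow(Function('r')(-126), -1))) = Add(Mul(348217, Pow(414638, -1)), Mul(80748, Pow(Mul(37, -126), -1))) = Add(Mul(348217, Rational(1, 414638)), Mul(80748, Pow(-4662, -1))) = Add(Rational(348217, 414638), Mul(80748, Rational(-1, 4662))) = Add(Rational(348217, 414638), Rational(-4486, 259)) = Rational(-252839695, 15341606)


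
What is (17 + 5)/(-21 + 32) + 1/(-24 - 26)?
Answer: 99/50 ≈ 1.9800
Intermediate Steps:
(17 + 5)/(-21 + 32) + 1/(-24 - 26) = 22/11 + 1/(-50) = 22*(1/11) - 1/50 = 2 - 1/50 = 99/50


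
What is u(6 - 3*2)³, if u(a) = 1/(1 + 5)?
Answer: 1/216 ≈ 0.0046296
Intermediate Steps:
u(a) = ⅙ (u(a) = 1/6 = ⅙)
u(6 - 3*2)³ = (⅙)³ = 1/216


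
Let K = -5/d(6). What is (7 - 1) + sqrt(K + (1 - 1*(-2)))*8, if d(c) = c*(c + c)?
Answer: 6 + 2*sqrt(422)/3 ≈ 19.695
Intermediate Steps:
d(c) = 2*c**2 (d(c) = c*(2*c) = 2*c**2)
K = -5/72 (K = -5/(2*6**2) = -5/(2*36) = -5/72 ≈ -0.069444)
(7 - 1) + sqrt(K + (1 - 1*(-2)))*8 = (7 - 1) + sqrt(-5/72 + (1 - 1*(-2)))*8 = 6 + sqrt(-5/72 + (1 + 2))*8 = 6 + sqrt(-5/72 + 3)*8 = 6 + sqrt(211/72)*8 = 6 + (sqrt(422)/12)*8 = 6 + 2*sqrt(422)/3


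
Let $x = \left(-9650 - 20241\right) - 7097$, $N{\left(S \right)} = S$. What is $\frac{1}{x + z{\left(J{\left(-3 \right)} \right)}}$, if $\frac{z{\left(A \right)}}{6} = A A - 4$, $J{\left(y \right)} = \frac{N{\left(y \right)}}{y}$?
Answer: $- \frac{1}{37006} \approx -2.7023 \cdot 10^{-5}$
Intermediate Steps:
$J{\left(y \right)} = 1$ ($J{\left(y \right)} = \frac{y}{y} = 1$)
$z{\left(A \right)} = -24 + 6 A^{2}$ ($z{\left(A \right)} = 6 \left(A A - 4\right) = 6 \left(A^{2} - 4\right) = 6 \left(-4 + A^{2}\right) = -24 + 6 A^{2}$)
$x = -36988$ ($x = -29891 - 7097 = -36988$)
$\frac{1}{x + z{\left(J{\left(-3 \right)} \right)}} = \frac{1}{-36988 - \left(24 - 6 \cdot 1^{2}\right)} = \frac{1}{-36988 + \left(-24 + 6 \cdot 1\right)} = \frac{1}{-36988 + \left(-24 + 6\right)} = \frac{1}{-36988 - 18} = \frac{1}{-37006} = - \frac{1}{37006}$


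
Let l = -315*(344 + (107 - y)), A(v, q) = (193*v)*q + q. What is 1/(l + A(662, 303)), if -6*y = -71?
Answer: 2/77150127 ≈ 2.5923e-8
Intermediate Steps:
y = 71/6 (y = -⅙*(-71) = 71/6 ≈ 11.833)
A(v, q) = q + 193*q*v (A(v, q) = 193*q*v + q = q + 193*q*v)
l = -276675/2 (l = -315*(344 + (107 - 1*71/6)) = -315*(344 + (107 - 71/6)) = -315*(344 + 571/6) = -315*2635/6 = -276675/2 ≈ -1.3834e+5)
1/(l + A(662, 303)) = 1/(-276675/2 + 303*(1 + 193*662)) = 1/(-276675/2 + 303*(1 + 127766)) = 1/(-276675/2 + 303*127767) = 1/(-276675/2 + 38713401) = 1/(77150127/2) = 2/77150127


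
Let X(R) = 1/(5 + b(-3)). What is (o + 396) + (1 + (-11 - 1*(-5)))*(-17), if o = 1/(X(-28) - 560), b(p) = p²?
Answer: 3770545/7839 ≈ 481.00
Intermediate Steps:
X(R) = 1/14 (X(R) = 1/(5 + (-3)²) = 1/(5 + 9) = 1/14)
o = -14/7839 (o = 1/(1/14 - 560) = 1/(-7839/14) = -14/7839 ≈ -0.0017859)
(o + 396) + (1 + (-11 - 1*(-5)))*(-17) = (-14/7839 + 396) + (1 + (-11 - 1*(-5)))*(-17) = 3104230/7839 + (1 + (-11 + 5))*(-17) = 3104230/7839 + (1 - 6)*(-17) = 3104230/7839 - 5*(-17) = 3104230/7839 + 85 = 3770545/7839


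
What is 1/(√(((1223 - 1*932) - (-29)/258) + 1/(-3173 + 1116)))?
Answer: 11*√677614372626/154494841 ≈ 0.058610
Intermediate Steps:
1/(√(((1223 - 1*932) - (-29)/258) + 1/(-3173 + 1116))) = 1/(√(((1223 - 932) - (-29)/258) + 1/(-2057))) = 1/(√((291 - 1*(-29/258)) - 1/2057)) = 1/(√((291 + 29/258) - 1/2057)) = 1/(√(75107/258 - 1/2057)) = 1/(√(154494841/530706)) = 1/(√677614372626/48246) = 11*√677614372626/154494841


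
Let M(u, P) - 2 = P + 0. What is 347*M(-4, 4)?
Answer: 2082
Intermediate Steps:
M(u, P) = 2 + P (M(u, P) = 2 + (P + 0) = 2 + P)
347*M(-4, 4) = 347*(2 + 4) = 347*6 = 2082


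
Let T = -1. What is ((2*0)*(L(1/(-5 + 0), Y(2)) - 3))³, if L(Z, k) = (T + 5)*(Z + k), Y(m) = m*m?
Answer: 0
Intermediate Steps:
Y(m) = m²
L(Z, k) = 4*Z + 4*k (L(Z, k) = (-1 + 5)*(Z + k) = 4*(Z + k) = 4*Z + 4*k)
((2*0)*(L(1/(-5 + 0), Y(2)) - 3))³ = ((2*0)*((4/(-5 + 0) + 4*2²) - 3))³ = (0*((4/(-5) + 4*4) - 3))³ = (0*((4*(-⅕) + 16) - 3))³ = (0*((-⅘ + 16) - 3))³ = (0*(76/5 - 3))³ = (0*(61/5))³ = 0³ = 0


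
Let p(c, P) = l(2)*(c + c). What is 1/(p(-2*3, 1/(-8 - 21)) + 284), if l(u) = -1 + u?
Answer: 1/272 ≈ 0.0036765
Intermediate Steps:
p(c, P) = 2*c (p(c, P) = (-1 + 2)*(c + c) = 1*(2*c) = 2*c)
1/(p(-2*3, 1/(-8 - 21)) + 284) = 1/(2*(-2*3) + 284) = 1/(2*(-6) + 284) = 1/(-12 + 284) = 1/272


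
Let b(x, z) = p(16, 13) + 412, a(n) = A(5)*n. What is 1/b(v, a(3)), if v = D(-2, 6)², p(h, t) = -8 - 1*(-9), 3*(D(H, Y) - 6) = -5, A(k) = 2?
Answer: 1/413 ≈ 0.0024213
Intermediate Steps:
D(H, Y) = 13/3 (D(H, Y) = 6 + (⅓)*(-5) = 6 - 5/3 = 13/3)
p(h, t) = 1 (p(h, t) = -8 + 9 = 1)
v = 169/9 (v = (13/3)² = 169/9 ≈ 18.778)
a(n) = 2*n
b(x, z) = 413 (b(x, z) = 1 + 412 = 413)
1/b(v, a(3)) = 1/413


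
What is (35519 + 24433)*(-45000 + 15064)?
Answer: -1794723072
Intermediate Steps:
(35519 + 24433)*(-45000 + 15064) = 59952*(-29936) = -1794723072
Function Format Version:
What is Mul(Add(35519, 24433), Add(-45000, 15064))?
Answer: -1794723072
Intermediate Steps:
Mul(Add(35519, 24433), Add(-45000, 15064)) = Mul(59952, -29936) = -1794723072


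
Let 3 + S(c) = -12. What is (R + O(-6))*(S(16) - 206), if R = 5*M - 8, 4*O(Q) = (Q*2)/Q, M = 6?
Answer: -9945/2 ≈ -4972.5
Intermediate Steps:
S(c) = -15 (S(c) = -3 - 12 = -15)
O(Q) = ½ (O(Q) = ((Q*2)/Q)/4 = ((2*Q)/Q)/4 = (¼)*2 = ½)
R = 22 (R = 5*6 - 8 = 30 - 8 = 22)
(R + O(-6))*(S(16) - 206) = (22 + ½)*(-15 - 206) = (45/2)*(-221) = -9945/2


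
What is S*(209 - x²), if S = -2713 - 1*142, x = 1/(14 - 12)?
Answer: -2383925/4 ≈ -5.9598e+5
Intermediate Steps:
x = ½ (x = 1/2 = ½ ≈ 0.50000)
S = -2855 (S = -2713 - 142 = -2855)
S*(209 - x²) = -2855*(209 - (½)²) = -2855*(209 - 1*¼) = -2855*(209 - ¼) = -2855*835/4 = -2383925/4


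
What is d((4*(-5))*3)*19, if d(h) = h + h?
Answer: -2280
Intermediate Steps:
d(h) = 2*h
d((4*(-5))*3)*19 = (2*((4*(-5))*3))*19 = (2*(-20*3))*19 = (2*(-60))*19 = -120*19 = -2280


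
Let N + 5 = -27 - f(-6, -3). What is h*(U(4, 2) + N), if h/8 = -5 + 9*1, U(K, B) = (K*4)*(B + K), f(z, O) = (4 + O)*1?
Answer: 2016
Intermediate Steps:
f(z, O) = 4 + O
U(K, B) = 4*K*(B + K) (U(K, B) = (4*K)*(B + K) = 4*K*(B + K))
N = -33 (N = -5 + (-27 - (4 - 3)) = -5 + (-27 - 1*1) = -5 + (-27 - 1) = -5 - 28 = -33)
h = 32 (h = 8*(-5 + 9*1) = 8*(-5 + 9) = 8*4 = 32)
h*(U(4, 2) + N) = 32*(4*4*(2 + 4) - 33) = 32*(4*4*6 - 33) = 32*(96 - 33) = 32*63 = 2016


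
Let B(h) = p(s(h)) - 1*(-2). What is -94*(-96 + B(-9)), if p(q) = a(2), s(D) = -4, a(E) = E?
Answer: 8648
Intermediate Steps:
p(q) = 2
B(h) = 4 (B(h) = 2 - 1*(-2) = 2 + 2 = 4)
-94*(-96 + B(-9)) = -94*(-96 + 4) = -94*(-92) = 8648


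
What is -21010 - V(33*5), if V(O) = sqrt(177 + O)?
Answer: -21010 - 3*sqrt(38) ≈ -21029.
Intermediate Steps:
-21010 - V(33*5) = -21010 - sqrt(177 + 33*5) = -21010 - sqrt(177 + 165) = -21010 - sqrt(342) = -21010 - 3*sqrt(38)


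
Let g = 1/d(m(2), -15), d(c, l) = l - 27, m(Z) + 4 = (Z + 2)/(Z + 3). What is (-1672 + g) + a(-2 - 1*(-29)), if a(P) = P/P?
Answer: -70183/42 ≈ -1671.0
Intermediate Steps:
m(Z) = -4 + (2 + Z)/(3 + Z) (m(Z) = -4 + (Z + 2)/(Z + 3) = -4 + (2 + Z)/(3 + Z))
a(P) = 1
d(c, l) = -27 + l
g = -1/42 (g = 1/(-27 - 15) = 1/(-42) = -1/42 ≈ -0.023810)
(-1672 + g) + a(-2 - 1*(-29)) = (-1672 - 1/42) + 1 = -70225/42 + 1 = -70183/42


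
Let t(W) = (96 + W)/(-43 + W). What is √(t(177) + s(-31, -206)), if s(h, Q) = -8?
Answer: I*√107066/134 ≈ 2.4419*I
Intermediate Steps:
t(W) = (96 + W)/(-43 + W)
√(t(177) + s(-31, -206)) = √((96 + 177)/(-43 + 177) - 8) = √(273/134 - 8) = √(-799/134) = I*√107066/134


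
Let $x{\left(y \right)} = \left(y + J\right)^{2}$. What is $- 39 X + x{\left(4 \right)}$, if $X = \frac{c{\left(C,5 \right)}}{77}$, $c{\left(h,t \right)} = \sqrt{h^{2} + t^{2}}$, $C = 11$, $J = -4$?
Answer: $- \frac{39 \sqrt{146}}{77} \approx -6.12$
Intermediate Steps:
$x{\left(y \right)} = \left(-4 + y\right)^{2}$ ($x{\left(y \right)} = \left(y - 4\right)^{2} = \left(-4 + y\right)^{2}$)
$X = \frac{\sqrt{146}}{77}$ ($X = \frac{\sqrt{11^{2} + 5^{2}}}{77} = \sqrt{121 + 25} \cdot \frac{1}{77} = \sqrt{146} \cdot \frac{1}{77} = \frac{\sqrt{146}}{77} \approx 0.15692$)
$- 39 X + x{\left(4 \right)} = - 39 \frac{\sqrt{146}}{77} + \left(-4 + 4\right)^{2} = - \frac{39 \sqrt{146}}{77} + 0^{2} = - \frac{39 \sqrt{146}}{77} + 0 = - \frac{39 \sqrt{146}}{77}$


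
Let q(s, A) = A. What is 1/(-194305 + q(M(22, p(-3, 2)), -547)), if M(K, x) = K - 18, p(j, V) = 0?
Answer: -1/194852 ≈ -5.1321e-6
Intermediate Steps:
M(K, x) = -18 + K
1/(-194305 + q(M(22, p(-3, 2)), -547)) = 1/(-194305 - 547) = 1/(-194852) = -1/194852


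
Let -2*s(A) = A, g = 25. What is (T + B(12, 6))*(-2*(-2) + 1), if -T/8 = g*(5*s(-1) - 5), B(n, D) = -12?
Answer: 2440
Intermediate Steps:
s(A) = -A/2
T = 500 (T = -200*(5*(-½*(-1)) - 5) = -200*(5*(½) - 5) = -200*(5/2 - 5) = -200*(-5)/2 = -8*(-125/2) = 500)
(T + B(12, 6))*(-2*(-2) + 1) = (500 - 12)*(-2*(-2) + 1) = 488*(4 + 1) = 488*5 = 2440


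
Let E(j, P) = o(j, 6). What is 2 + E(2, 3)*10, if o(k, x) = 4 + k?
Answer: 62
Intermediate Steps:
E(j, P) = 4 + j
2 + E(2, 3)*10 = 2 + (4 + 2)*10 = 2 + 6*10 = 2 + 60 = 62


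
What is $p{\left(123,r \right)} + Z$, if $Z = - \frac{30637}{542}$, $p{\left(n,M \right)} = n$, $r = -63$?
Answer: $\frac{36029}{542} \approx 66.474$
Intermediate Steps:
$Z = - \frac{30637}{542}$ ($Z = \left(-30637\right) \frac{1}{542} = - \frac{30637}{542} \approx -56.526$)
$p{\left(123,r \right)} + Z = 123 - \frac{30637}{542} = \frac{36029}{542}$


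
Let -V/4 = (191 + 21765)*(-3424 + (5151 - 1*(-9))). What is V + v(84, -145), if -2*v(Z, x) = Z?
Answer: -152462506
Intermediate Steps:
v(Z, x) = -Z/2
V = -152462464 (V = -4*(191 + 21765)*(-3424 + (5151 - 1*(-9))) = -87824*(-3424 + (5151 + 9)) = -87824*(-3424 + 5160) = -87824*1736 = -4*38115616 = -152462464)
V + v(84, -145) = -152462464 - ½*84 = -152462464 - 42 = -152462506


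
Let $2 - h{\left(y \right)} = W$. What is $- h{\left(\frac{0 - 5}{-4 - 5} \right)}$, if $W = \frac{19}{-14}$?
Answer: $- \frac{47}{14} \approx -3.3571$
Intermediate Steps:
$W = - \frac{19}{14}$ ($W = 19 \left(- \frac{1}{14}\right) = - \frac{19}{14} \approx -1.3571$)
$h{\left(y \right)} = \frac{47}{14}$ ($h{\left(y \right)} = 2 - - \frac{19}{14} = 2 + \frac{19}{14} = \frac{47}{14}$)
$- h{\left(\frac{0 - 5}{-4 - 5} \right)} = \left(-1\right) \frac{47}{14} = - \frac{47}{14}$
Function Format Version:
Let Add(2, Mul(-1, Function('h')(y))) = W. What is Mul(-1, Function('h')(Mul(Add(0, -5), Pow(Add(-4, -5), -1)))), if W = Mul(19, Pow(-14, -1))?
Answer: Rational(-47, 14) ≈ -3.3571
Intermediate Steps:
W = Rational(-19, 14) (W = Mul(19, Rational(-1, 14)) = Rational(-19, 14) ≈ -1.3571)
Function('h')(y) = Rational(47, 14) (Function('h')(y) = Add(2, Mul(-1, Rational(-19, 14))) = Add(2, Rational(19, 14)) = Rational(47, 14))
Mul(-1, Function('h')(Mul(Add(0, -5), Pow(Add(-4, -5), -1)))) = Mul(-1, Rational(47, 14)) = Rational(-47, 14)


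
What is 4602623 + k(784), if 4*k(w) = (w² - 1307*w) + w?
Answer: 4500311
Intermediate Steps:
k(w) = -653*w/2 + w²/4 (k(w) = ((w² - 1307*w) + w)/4 = (w² - 1306*w)/4 = -653*w/2 + w²/4)
4602623 + k(784) = 4602623 + (¼)*784*(-1306 + 784) = 4602623 + (¼)*784*(-522) = 4602623 - 102312 = 4500311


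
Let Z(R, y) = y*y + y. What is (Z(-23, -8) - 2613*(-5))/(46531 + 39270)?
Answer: 13121/85801 ≈ 0.15292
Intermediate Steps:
Z(R, y) = y + y² (Z(R, y) = y² + y = y + y²)
(Z(-23, -8) - 2613*(-5))/(46531 + 39270) = (-8*(1 - 8) - 2613*(-5))/(46531 + 39270) = (-8*(-7) + 13065)/85801 = (56 + 13065)*(1/85801) = 13121*(1/85801) = 13121/85801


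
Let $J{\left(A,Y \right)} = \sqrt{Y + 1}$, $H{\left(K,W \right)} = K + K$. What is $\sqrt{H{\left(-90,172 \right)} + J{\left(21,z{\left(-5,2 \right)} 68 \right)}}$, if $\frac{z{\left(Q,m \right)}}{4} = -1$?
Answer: $\sqrt{-180 + i \sqrt{271}} \approx 0.61287 + 13.43 i$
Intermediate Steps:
$z{\left(Q,m \right)} = -4$ ($z{\left(Q,m \right)} = 4 \left(-1\right) = -4$)
$H{\left(K,W \right)} = 2 K$
$J{\left(A,Y \right)} = \sqrt{1 + Y}$
$\sqrt{H{\left(-90,172 \right)} + J{\left(21,z{\left(-5,2 \right)} 68 \right)}} = \sqrt{2 \left(-90\right) + \sqrt{1 - 272}} = \sqrt{-180 + \sqrt{1 - 272}} = \sqrt{-180 + \sqrt{-271}} = \sqrt{-180 + i \sqrt{271}}$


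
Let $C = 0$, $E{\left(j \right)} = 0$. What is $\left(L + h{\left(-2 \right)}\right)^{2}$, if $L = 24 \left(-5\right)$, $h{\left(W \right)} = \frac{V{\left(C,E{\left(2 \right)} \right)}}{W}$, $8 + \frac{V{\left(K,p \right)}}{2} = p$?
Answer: $12544$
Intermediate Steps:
$V{\left(K,p \right)} = -16 + 2 p$
$h{\left(W \right)} = - \frac{16}{W}$ ($h{\left(W \right)} = \frac{-16 + 2 \cdot 0}{W} = \frac{-16 + 0}{W} = - \frac{16}{W}$)
$L = -120$
$\left(L + h{\left(-2 \right)}\right)^{2} = \left(-120 - \frac{16}{-2}\right)^{2} = \left(-120 - -8\right)^{2} = \left(-120 + 8\right)^{2} = \left(-112\right)^{2} = 12544$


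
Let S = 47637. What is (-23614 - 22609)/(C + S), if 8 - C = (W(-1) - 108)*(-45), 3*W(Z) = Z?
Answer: -46223/42770 ≈ -1.0807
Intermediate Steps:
W(Z) = Z/3
C = -4867 (C = 8 - ((1/3)*(-1) - 108)*(-45) = 8 - (-1/3 - 108)*(-45) = 8 - (-325)*(-45)/3 = 8 - 1*4875 = 8 - 4875 = -4867)
(-23614 - 22609)/(C + S) = (-23614 - 22609)/(-4867 + 47637) = -46223/42770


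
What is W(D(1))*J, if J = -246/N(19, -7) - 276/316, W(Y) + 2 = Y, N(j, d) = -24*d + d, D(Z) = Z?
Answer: 30543/12719 ≈ 2.4014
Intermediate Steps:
N(j, d) = -23*d
W(Y) = -2 + Y
J = -30543/12719 (J = -246/((-23*(-7))) - 276/316 = -246/161 - 276*1/316 = -246*1/161 - 69/79 = -246/161 - 69/79 = -30543/12719 ≈ -2.4014)
W(D(1))*J = (-2 + 1)*(-30543/12719) = -1*(-30543/12719) = 30543/12719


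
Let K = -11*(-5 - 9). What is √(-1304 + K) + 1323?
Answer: 1323 + 5*I*√46 ≈ 1323.0 + 33.912*I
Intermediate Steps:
K = 154 (K = -11*(-14) = 154)
√(-1304 + K) + 1323 = √(-1304 + 154) + 1323 = √(-1150) + 1323 = 5*I*√46 + 1323 = 1323 + 5*I*√46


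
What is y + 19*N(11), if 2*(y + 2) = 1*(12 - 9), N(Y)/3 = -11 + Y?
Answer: -1/2 ≈ -0.50000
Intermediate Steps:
N(Y) = -33 + 3*Y (N(Y) = 3*(-11 + Y) = -33 + 3*Y)
y = -1/2 (y = -2 + (1*(12 - 9))/2 = -2 + (1*3)/2 = -2 + (1/2)*3 = -2 + 3/2 = -1/2 ≈ -0.50000)
y + 19*N(11) = -1/2 + 19*(-33 + 3*11) = -1/2 + 19*(-33 + 33) = -1/2 + 19*0 = -1/2 + 0 = -1/2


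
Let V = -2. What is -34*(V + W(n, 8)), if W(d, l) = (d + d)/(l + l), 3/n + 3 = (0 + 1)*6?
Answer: 255/4 ≈ 63.750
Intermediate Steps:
n = 1 (n = 3/(-3 + (0 + 1)*6) = 3/(-3 + 1*6) = 3/(-3 + 6) = 3/3 = 3*(⅓) = 1)
W(d, l) = d/l (W(d, l) = (2*d)/((2*l)) = (2*d)*(1/(2*l)) = d/l)
-34*(V + W(n, 8)) = -34*(-2 + 1/8) = -34*(-2 + 1*(⅛)) = -34*(-2 + ⅛) = -34*(-15/8) = 255/4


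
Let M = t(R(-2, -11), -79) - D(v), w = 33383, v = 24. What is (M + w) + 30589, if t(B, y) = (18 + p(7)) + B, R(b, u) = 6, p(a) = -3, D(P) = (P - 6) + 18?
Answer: 63957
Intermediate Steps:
D(P) = 12 + P (D(P) = (-6 + P) + 18 = 12 + P)
t(B, y) = 15 + B (t(B, y) = (18 - 3) + B = 15 + B)
M = -15 (M = (15 + 6) - (12 + 24) = 21 - 1*36 = 21 - 36 = -15)
(M + w) + 30589 = (-15 + 33383) + 30589 = 33368 + 30589 = 63957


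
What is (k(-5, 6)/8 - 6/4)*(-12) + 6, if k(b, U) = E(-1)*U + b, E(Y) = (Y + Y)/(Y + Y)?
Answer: 45/2 ≈ 22.500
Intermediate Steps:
E(Y) = 1 (E(Y) = (2*Y)/((2*Y)) = (2*Y)*(1/(2*Y)) = 1)
k(b, U) = U + b (k(b, U) = 1*U + b = U + b)
(k(-5, 6)/8 - 6/4)*(-12) + 6 = ((6 - 5)/8 - 6/4)*(-12) + 6 = (1*(⅛) - 6*¼)*(-12) + 6 = (⅛ - 3/2)*(-12) + 6 = -11/8*(-12) + 6 = 33/2 + 6 = 45/2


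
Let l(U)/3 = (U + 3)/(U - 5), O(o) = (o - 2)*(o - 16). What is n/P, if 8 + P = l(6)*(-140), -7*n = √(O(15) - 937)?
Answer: 5*I*√38/26516 ≈ 0.0011624*I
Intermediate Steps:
O(o) = (-16 + o)*(-2 + o) (O(o) = (-2 + o)*(-16 + o) = (-16 + o)*(-2 + o))
l(U) = 3*(3 + U)/(-5 + U) (l(U) = 3*((U + 3)/(U - 5)) = 3*((3 + U)/(-5 + U)) = 3*(3 + U)/(-5 + U))
n = -5*I*√38/7 (n = -√((32 + 15² - 18*15) - 937)/7 = -√((32 + 225 - 270) - 937)/7 = -√(-13 - 937)/7 = -5*I*√38/7 ≈ -4.4032*I)
P = -3788 (P = -8 + (3*(3 + 6)/(-5 + 6))*(-140) = -8 + (3*9/1)*(-140) = -8 + (3*1*9)*(-140) = -8 + 27*(-140) = -8 - 3780 = -3788)
n/P = -5*I*√38/7/(-3788) = -5*I*√38/7*(-1/3788) = 5*I*√38/26516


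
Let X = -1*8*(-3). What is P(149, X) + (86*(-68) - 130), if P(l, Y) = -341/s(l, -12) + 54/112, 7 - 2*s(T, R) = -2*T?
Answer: -102134197/17080 ≈ -5979.8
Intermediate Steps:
s(T, R) = 7/2 + T (s(T, R) = 7/2 - (-1)*T = 7/2 + T)
X = 24 (X = -8*(-3) = 24)
P(l, Y) = 27/56 - 341/(7/2 + l) (P(l, Y) = -341/(7/2 + l) + 54/112 = -341/(7/2 + l) + 54*(1/112) = -341/(7/2 + l) + 27/56 = 27/56 - 341/(7/2 + l))
P(149, X) + (86*(-68) - 130) = (-38003 + 54*149)/(56*(7 + 2*149)) + (86*(-68) - 130) = (-38003 + 8046)/(56*(7 + 298)) + (-5848 - 130) = (1/56)*(-29957)/305 - 5978 = (1/56)*(1/305)*(-29957) - 5978 = -29957/17080 - 5978 = -102134197/17080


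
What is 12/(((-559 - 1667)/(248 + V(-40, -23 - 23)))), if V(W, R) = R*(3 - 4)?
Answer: -84/53 ≈ -1.5849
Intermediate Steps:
V(W, R) = -R (V(W, R) = R*(-1) = -R)
12/(((-559 - 1667)/(248 + V(-40, -23 - 23)))) = 12/(((-559 - 1667)/(248 - (-23 - 23)))) = 12/((-2226/(248 - 1*(-46)))) = 12/((-2226/(248 + 46))) = 12/((-2226/294)) = 12/((-2226*1/294)) = 12/(-53/7) = 12*(-7/53) = -84/53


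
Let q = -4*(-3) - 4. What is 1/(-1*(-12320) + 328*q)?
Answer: 1/14944 ≈ 6.6916e-5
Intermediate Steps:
q = 8 (q = 12 - 4 = 8)
1/(-1*(-12320) + 328*q) = 1/(-1*(-12320) + 328*8) = 1/(12320 + 2624) = 1/14944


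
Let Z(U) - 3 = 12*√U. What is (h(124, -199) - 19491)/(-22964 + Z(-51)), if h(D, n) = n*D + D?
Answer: 1011271323/527214865 + 528516*I*√51/527214865 ≈ 1.9181 + 0.0071591*I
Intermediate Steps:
Z(U) = 3 + 12*√U
h(D, n) = D + D*n (h(D, n) = D*n + D = D + D*n)
(h(124, -199) - 19491)/(-22964 + Z(-51)) = (124*(1 - 199) - 19491)/(-22964 + (3 + 12*√(-51))) = (124*(-198) - 19491)/(-22964 + (3 + 12*(I*√51))) = (-24552 - 19491)/(-22964 + (3 + 12*I*√51)) = -44043/(-22961 + 12*I*√51)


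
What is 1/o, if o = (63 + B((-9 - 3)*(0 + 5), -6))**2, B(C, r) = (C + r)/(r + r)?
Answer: 4/18769 ≈ 0.00021312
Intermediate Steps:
B(C, r) = (C + r)/(2*r) (B(C, r) = (C + r)/((2*r)) = (C + r)*(1/(2*r)) = (C + r)/(2*r))
o = 18769/4 (o = (63 + (1/2)*((-9 - 3)*(0 + 5) - 6)/(-6))**2 = (63 + (1/2)*(-1/6)*(-12*5 - 6))**2 = (63 + (1/2)*(-1/6)*(-60 - 6))**2 = (63 + (1/2)*(-1/6)*(-66))**2 = (63 + 11/2)**2 = (137/2)**2 = 18769/4 ≈ 4692.3)
1/o = 1/(18769/4) = 4/18769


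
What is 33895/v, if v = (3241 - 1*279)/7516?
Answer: 127377410/1481 ≈ 86008.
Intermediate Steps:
v = 1481/3758 (v = (3241 - 279)*(1/7516) = 2962*(1/7516) = 1481/3758 ≈ 0.39409)
33895/v = 33895/(1481/3758) = 33895*(3758/1481) = 127377410/1481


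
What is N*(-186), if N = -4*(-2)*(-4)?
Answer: 5952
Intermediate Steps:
N = -32 (N = 8*(-4) = -32)
N*(-186) = -32*(-186) = 5952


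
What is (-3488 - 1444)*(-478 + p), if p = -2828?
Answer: 16305192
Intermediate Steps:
(-3488 - 1444)*(-478 + p) = (-3488 - 1444)*(-478 - 2828) = -4932*(-3306) = 16305192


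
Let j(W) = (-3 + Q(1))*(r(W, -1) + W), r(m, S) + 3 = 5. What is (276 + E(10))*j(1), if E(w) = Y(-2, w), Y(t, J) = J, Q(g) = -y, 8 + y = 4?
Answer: 858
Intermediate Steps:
y = -4 (y = -8 + 4 = -4)
Q(g) = 4 (Q(g) = -1*(-4) = 4)
r(m, S) = 2 (r(m, S) = -3 + 5 = 2)
E(w) = w
j(W) = 2 + W (j(W) = (-3 + 4)*(2 + W) = 1*(2 + W) = 2 + W)
(276 + E(10))*j(1) = (276 + 10)*(2 + 1) = 286*3 = 858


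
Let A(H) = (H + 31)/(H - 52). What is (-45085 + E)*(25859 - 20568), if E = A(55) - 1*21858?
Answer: -1062131213/3 ≈ -3.5404e+8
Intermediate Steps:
A(H) = (31 + H)/(-52 + H)
E = -65488/3 (E = (31 + 55)/(-52 + 55) - 1*21858 = 86/3 - 21858 = -65488/3 ≈ -21829.)
(-45085 + E)*(25859 - 20568) = (-45085 - 65488/3)*(25859 - 20568) = -200743/3*5291 = -1062131213/3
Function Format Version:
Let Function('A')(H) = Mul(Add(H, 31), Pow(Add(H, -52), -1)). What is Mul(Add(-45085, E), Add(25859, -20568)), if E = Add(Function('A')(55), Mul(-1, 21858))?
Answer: Rational(-1062131213, 3) ≈ -3.5404e+8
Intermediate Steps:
Function('A')(H) = Mul(Pow(Add(-52, H), -1), Add(31, H)) (Function('A')(H) = Mul(Add(31, H), Pow(Add(-52, H), -1)) = Mul(Pow(Add(-52, H), -1), Add(31, H)))
E = Rational(-65488, 3) (E = Add(Mul(Pow(Add(-52, 55), -1), Add(31, 55)), Mul(-1, 21858)) = Add(Mul(Pow(3, -1), 86), -21858) = Add(Mul(Rational(1, 3), 86), -21858) = Add(Rational(86, 3), -21858) = Rational(-65488, 3) ≈ -21829.)
Mul(Add(-45085, E), Add(25859, -20568)) = Mul(Add(-45085, Rational(-65488, 3)), Add(25859, -20568)) = Mul(Rational(-200743, 3), 5291) = Rational(-1062131213, 3)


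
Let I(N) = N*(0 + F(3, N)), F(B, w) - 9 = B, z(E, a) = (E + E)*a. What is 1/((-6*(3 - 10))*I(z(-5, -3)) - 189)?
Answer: 1/14931 ≈ 6.6975e-5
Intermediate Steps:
z(E, a) = 2*E*a (z(E, a) = (2*E)*a = 2*E*a)
F(B, w) = 9 + B
I(N) = 12*N (I(N) = N*(0 + (9 + 3)) = N*(0 + 12) = N*12 = 12*N)
1/((-6*(3 - 10))*I(z(-5, -3)) - 189) = 1/((-6*(3 - 10))*(12*(2*(-5)*(-3))) - 189) = 1/((-6*(-7))*(12*30) - 189) = 1/(42*360 - 189) = 1/(15120 - 189) = 1/14931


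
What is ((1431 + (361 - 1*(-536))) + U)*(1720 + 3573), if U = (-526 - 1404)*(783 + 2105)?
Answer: -29490013016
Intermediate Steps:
U = -5573840 (U = -1930*2888 = -5573840)
((1431 + (361 - 1*(-536))) + U)*(1720 + 3573) = ((1431 + (361 - 1*(-536))) - 5573840)*(1720 + 3573) = ((1431 + (361 + 536)) - 5573840)*5293 = ((1431 + 897) - 5573840)*5293 = (2328 - 5573840)*5293 = -5571512*5293 = -29490013016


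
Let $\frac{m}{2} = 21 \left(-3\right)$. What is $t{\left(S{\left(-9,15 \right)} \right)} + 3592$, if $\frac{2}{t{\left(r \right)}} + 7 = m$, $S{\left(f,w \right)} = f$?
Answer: $\frac{477734}{133} \approx 3592.0$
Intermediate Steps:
$m = -126$ ($m = 2 \cdot 21 \left(-3\right) = 2 \left(-63\right) = -126$)
$t{\left(r \right)} = - \frac{2}{133}$ ($t{\left(r \right)} = \frac{2}{-7 - 126} = \frac{2}{-133} = 2 \left(- \frac{1}{133}\right) = - \frac{2}{133}$)
$t{\left(S{\left(-9,15 \right)} \right)} + 3592 = - \frac{2}{133} + 3592 = \frac{477734}{133}$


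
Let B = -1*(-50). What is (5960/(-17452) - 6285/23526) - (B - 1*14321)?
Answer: 488256388001/34214646 ≈ 14270.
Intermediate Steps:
B = 50
(5960/(-17452) - 6285/23526) - (B - 1*14321) = (5960/(-17452) - 6285/23526) - (50 - 1*14321) = (5960*(-1/17452) - 6285*1/23526) - (50 - 14321) = (-1490/4363 - 2095/7842) - 1*(-14271) = -20825065/34214646 + 14271 = 488256388001/34214646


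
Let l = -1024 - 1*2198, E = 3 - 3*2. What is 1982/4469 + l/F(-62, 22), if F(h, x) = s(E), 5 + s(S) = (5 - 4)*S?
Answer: 7207487/17876 ≈ 403.19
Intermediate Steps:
E = -3 (E = 3 - 6 = -3)
s(S) = -5 + S (s(S) = -5 + (5 - 4)*S = -5 + 1*S = -5 + S)
F(h, x) = -8 (F(h, x) = -5 - 3 = -8)
l = -3222 (l = -1024 - 2198 = -3222)
1982/4469 + l/F(-62, 22) = 1982/4469 - 3222/(-8) = 1982*(1/4469) - 3222*(-⅛) = 1982/4469 + 1611/4 = 7207487/17876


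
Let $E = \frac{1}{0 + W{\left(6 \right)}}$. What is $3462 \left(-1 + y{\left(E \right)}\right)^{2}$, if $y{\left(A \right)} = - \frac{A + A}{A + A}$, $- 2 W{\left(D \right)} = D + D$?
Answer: $13848$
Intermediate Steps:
$W{\left(D \right)} = - D$ ($W{\left(D \right)} = - \frac{D + D}{2} = - \frac{2 D}{2} = - D$)
$E = - \frac{1}{6}$ ($E = \frac{1}{0 - 6} = \frac{1}{-6} = - \frac{1}{6} \approx -0.16667$)
$y{\left(A \right)} = -1$ ($y{\left(A \right)} = - \frac{2 A}{2 A} = - 2 A \frac{1}{2 A} = \left(-1\right) 1 = -1$)
$3462 \left(-1 + y{\left(E \right)}\right)^{2} = 3462 \left(-1 - 1\right)^{2} = 3462 \left(-2\right)^{2} = 3462 \cdot 4 = 13848$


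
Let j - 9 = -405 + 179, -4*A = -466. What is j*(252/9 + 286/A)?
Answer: -1539832/233 ≈ -6608.7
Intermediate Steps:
A = 233/2 (A = -1/4*(-466) = 233/2 ≈ 116.50)
j = -217 (j = 9 + (-405 + 179) = 9 - 226 = -217)
j*(252/9 + 286/A) = -217*(252/9 + 286/(233/2)) = -217*(252*(1/9) + 286*(2/233)) = -217*(28 + 572/233) = -217*7096/233 = -1539832/233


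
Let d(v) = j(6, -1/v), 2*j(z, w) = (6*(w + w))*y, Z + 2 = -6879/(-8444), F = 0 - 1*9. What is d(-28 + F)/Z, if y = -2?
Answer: 101328/370333 ≈ 0.27361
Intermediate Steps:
F = -9 (F = 0 - 9 = -9)
Z = -10009/8444 (Z = -2 - 6879/(-8444) = -2 - 6879*(-1/8444) = -2 + 6879/8444 = -10009/8444 ≈ -1.1853)
j(z, w) = -12*w (j(z, w) = ((6*(w + w))*(-2))/2 = ((6*(2*w))*(-2))/2 = ((12*w)*(-2))/2 = (-24*w)/2 = -12*w)
d(v) = 12/v (d(v) = -(-12)/v = 12/v)
d(-28 + F)/Z = (12/(-28 - 9))/(-10009/8444) = (12/(-37))*(-8444/10009) = (12*(-1/37))*(-8444/10009) = -12/37*(-8444/10009) = 101328/370333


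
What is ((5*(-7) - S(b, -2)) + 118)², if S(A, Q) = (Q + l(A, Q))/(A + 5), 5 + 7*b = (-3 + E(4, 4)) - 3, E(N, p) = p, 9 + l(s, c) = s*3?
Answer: 29929/4 ≈ 7482.3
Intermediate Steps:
l(s, c) = -9 + 3*s (l(s, c) = -9 + s*3 = -9 + 3*s)
b = -1 (b = -5/7 + ((-3 + 4) - 3)/7 = -5/7 + (1 - 3)/7 = -5/7 + (⅐)*(-2) = -5/7 - 2/7 = -1)
S(A, Q) = (-9 + Q + 3*A)/(5 + A) (S(A, Q) = (Q + (-9 + 3*A))/(A + 5) = (-9 + Q + 3*A)/(5 + A))
((5*(-7) - S(b, -2)) + 118)² = ((5*(-7) - (-9 - 2 + 3*(-1))/(5 - 1)) + 118)² = ((-35 - (-9 - 2 - 3)/4) + 118)² = ((-35 - (-14)/4) + 118)² = ((-35 - 1*(-7/2)) + 118)² = ((-35 + 7/2) + 118)² = (-63/2 + 118)² = (173/2)² = 29929/4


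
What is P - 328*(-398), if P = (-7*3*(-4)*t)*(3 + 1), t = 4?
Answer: 131888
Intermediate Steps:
P = 1344 (P = (-7*3*(-4)*4)*(3 + 1) = -(-84)*4*4 = -7*(-48)*4 = 336*4 = 1344)
P - 328*(-398) = 1344 - 328*(-398) = 1344 + 130544 = 131888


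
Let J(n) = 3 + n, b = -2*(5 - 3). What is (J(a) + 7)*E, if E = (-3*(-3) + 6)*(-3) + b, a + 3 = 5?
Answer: -588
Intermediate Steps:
b = -4 (b = -2*2 = -4)
a = 2 (a = -3 + 5 = 2)
E = -49 (E = (-3*(-3) + 6)*(-3) - 4 = (9 + 6)*(-3) - 4 = 15*(-3) - 4 = -45 - 4 = -49)
(J(a) + 7)*E = ((3 + 2) + 7)*(-49) = (5 + 7)*(-49) = 12*(-49) = -588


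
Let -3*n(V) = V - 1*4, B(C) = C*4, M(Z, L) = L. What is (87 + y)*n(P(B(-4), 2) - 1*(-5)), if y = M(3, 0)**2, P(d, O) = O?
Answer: -87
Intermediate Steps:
B(C) = 4*C
y = 0 (y = 0**2 = 0)
n(V) = 4/3 - V/3 (n(V) = -(V - 1*4)/3 = -(V - 4)/3 = -(-4 + V)/3 = 4/3 - V/3)
(87 + y)*n(P(B(-4), 2) - 1*(-5)) = (87 + 0)*(4/3 - (2 - 1*(-5))/3) = 87*(4/3 - (2 + 5)/3) = 87*(4/3 - 1/3*7) = 87*(4/3 - 7/3) = 87*(-1) = -87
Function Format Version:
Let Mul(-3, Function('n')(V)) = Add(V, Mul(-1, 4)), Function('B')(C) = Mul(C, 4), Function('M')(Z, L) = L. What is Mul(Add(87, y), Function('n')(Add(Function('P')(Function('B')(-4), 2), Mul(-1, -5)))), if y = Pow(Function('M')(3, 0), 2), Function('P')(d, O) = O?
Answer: -87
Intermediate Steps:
Function('B')(C) = Mul(4, C)
y = 0 (y = Pow(0, 2) = 0)
Function('n')(V) = Add(Rational(4, 3), Mul(Rational(-1, 3), V)) (Function('n')(V) = Mul(Rational(-1, 3), Add(V, Mul(-1, 4))) = Mul(Rational(-1, 3), Add(V, -4)) = Mul(Rational(-1, 3), Add(-4, V)) = Add(Rational(4, 3), Mul(Rational(-1, 3), V)))
Mul(Add(87, y), Function('n')(Add(Function('P')(Function('B')(-4), 2), Mul(-1, -5)))) = Mul(Add(87, 0), Add(Rational(4, 3), Mul(Rational(-1, 3), Add(2, Mul(-1, -5))))) = Mul(87, Add(Rational(4, 3), Mul(Rational(-1, 3), Add(2, 5)))) = Mul(87, Add(Rational(4, 3), Mul(Rational(-1, 3), 7))) = Mul(87, Add(Rational(4, 3), Rational(-7, 3))) = Mul(87, -1) = -87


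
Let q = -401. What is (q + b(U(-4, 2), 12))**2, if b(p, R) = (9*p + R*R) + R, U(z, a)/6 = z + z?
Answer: 458329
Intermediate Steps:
U(z, a) = 12*z (U(z, a) = 6*(z + z) = 6*(2*z) = 12*z)
b(p, R) = R + R**2 + 9*p (b(p, R) = (9*p + R**2) + R = (R**2 + 9*p) + R = R + R**2 + 9*p)
(q + b(U(-4, 2), 12))**2 = (-401 + (12 + 12**2 + 9*(12*(-4))))**2 = (-401 + (12 + 144 + 9*(-48)))**2 = (-401 + (12 + 144 - 432))**2 = (-401 - 276)**2 = (-677)**2 = 458329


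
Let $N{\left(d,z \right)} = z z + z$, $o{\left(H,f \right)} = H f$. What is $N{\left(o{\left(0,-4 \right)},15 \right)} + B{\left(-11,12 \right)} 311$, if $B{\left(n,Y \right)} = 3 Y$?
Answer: $11436$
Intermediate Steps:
$N{\left(d,z \right)} = z + z^{2}$ ($N{\left(d,z \right)} = z^{2} + z = z + z^{2}$)
$N{\left(o{\left(0,-4 \right)},15 \right)} + B{\left(-11,12 \right)} 311 = 15 \left(1 + 15\right) + 3 \cdot 12 \cdot 311 = 15 \cdot 16 + 36 \cdot 311 = 240 + 11196 = 11436$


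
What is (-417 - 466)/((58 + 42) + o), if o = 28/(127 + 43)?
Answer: -75055/8514 ≈ -8.8155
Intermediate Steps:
o = 14/85 (o = 28/170 = 28*(1/170) = 14/85 ≈ 0.16471)
(-417 - 466)/((58 + 42) + o) = (-417 - 466)/((58 + 42) + 14/85) = -883/(100 + 14/85) = -883/8514/85 = -883*85/8514 = -75055/8514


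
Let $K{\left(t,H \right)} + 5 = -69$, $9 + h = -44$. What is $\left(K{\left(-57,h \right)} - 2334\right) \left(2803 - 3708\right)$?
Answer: $2179240$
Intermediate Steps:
$h = -53$ ($h = -9 - 44 = -53$)
$K{\left(t,H \right)} = -74$ ($K{\left(t,H \right)} = -5 - 69 = -74$)
$\left(K{\left(-57,h \right)} - 2334\right) \left(2803 - 3708\right) = \left(-74 - 2334\right) \left(2803 - 3708\right) = \left(-2408\right) \left(-905\right) = 2179240$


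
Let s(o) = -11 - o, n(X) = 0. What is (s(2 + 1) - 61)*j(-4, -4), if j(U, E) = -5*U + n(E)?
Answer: -1500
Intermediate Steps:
j(U, E) = -5*U (j(U, E) = -5*U + 0 = -5*U)
(s(2 + 1) - 61)*j(-4, -4) = ((-11 - (2 + 1)) - 61)*(-5*(-4)) = ((-11 - 1*3) - 61)*20 = ((-11 - 3) - 61)*20 = (-14 - 61)*20 = -75*20 = -1500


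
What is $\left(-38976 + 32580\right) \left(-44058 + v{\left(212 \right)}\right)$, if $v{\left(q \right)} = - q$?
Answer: $283150920$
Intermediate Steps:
$\left(-38976 + 32580\right) \left(-44058 + v{\left(212 \right)}\right) = \left(-38976 + 32580\right) \left(-44058 - 212\right) = - 6396 \left(-44058 - 212\right) = \left(-6396\right) \left(-44270\right) = 283150920$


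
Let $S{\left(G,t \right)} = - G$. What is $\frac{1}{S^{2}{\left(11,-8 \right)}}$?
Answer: $\frac{1}{121} \approx 0.0082645$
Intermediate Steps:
$\frac{1}{S^{2}{\left(11,-8 \right)}} = \frac{1}{\left(\left(-1\right) 11\right)^{2}} = \frac{1}{\left(-11\right)^{2}} = \frac{1}{121}$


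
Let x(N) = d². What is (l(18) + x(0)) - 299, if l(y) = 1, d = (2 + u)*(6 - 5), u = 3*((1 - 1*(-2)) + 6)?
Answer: 543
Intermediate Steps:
u = 27 (u = 3*((1 + 2) + 6) = 3*(3 + 6) = 3*9 = 27)
d = 29 (d = (2 + 27)*(6 - 5) = 29*1 = 29)
x(N) = 841 (x(N) = 29² = 841)
(l(18) + x(0)) - 299 = (1 + 841) - 299 = 842 - 299 = 543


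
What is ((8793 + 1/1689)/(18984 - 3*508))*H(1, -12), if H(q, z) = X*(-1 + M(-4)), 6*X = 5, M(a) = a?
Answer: -37128445/17693964 ≈ -2.0984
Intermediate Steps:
X = 5/6 (X = (1/6)*5 = 5/6 ≈ 0.83333)
H(q, z) = -25/6 (H(q, z) = 5*(-1 - 4)/6 = (5/6)*(-5) = -25/6)
((8793 + 1/1689)/(18984 - 3*508))*H(1, -12) = ((8793 + 1/1689)/(18984 - 3*508))*(-25/6) = ((8793 + 1/1689)/(18984 - 1524))*(-25/6) = ((14851378/1689)/17460)*(-25/6) = ((14851378/1689)*(1/17460))*(-25/6) = (7425689/14744970)*(-25/6) = -37128445/17693964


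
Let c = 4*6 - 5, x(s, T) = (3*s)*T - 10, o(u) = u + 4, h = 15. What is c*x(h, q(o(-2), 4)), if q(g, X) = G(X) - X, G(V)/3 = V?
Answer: 6650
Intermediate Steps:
G(V) = 3*V
o(u) = 4 + u
q(g, X) = 2*X (q(g, X) = 3*X - X = 2*X)
x(s, T) = -10 + 3*T*s (x(s, T) = 3*T*s - 10 = -10 + 3*T*s)
c = 19 (c = 24 - 5 = 19)
c*x(h, q(o(-2), 4)) = 19*(-10 + 3*(2*4)*15) = 19*(-10 + 3*8*15) = 19*(-10 + 360) = 19*350 = 6650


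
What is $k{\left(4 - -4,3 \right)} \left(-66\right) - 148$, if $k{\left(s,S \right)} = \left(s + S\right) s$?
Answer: $-5956$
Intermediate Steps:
$k{\left(s,S \right)} = s \left(S + s\right)$ ($k{\left(s,S \right)} = \left(S + s\right) s = s \left(S + s\right)$)
$k{\left(4 - -4,3 \right)} \left(-66\right) - 148 = \left(4 - -4\right) \left(3 + \left(4 - -4\right)\right) \left(-66\right) - 148 = \left(4 + 4\right) \left(3 + \left(4 + 4\right)\right) \left(-66\right) - 148 = 8 \left(3 + 8\right) \left(-66\right) - 148 = 8 \cdot 11 \left(-66\right) - 148 = 88 \left(-66\right) - 148 = -5808 - 148 = -5956$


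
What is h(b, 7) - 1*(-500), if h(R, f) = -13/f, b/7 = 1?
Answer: 3487/7 ≈ 498.14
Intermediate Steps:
b = 7 (b = 7*1 = 7)
h(b, 7) - 1*(-500) = -13/7 - 1*(-500) = -13*⅐ + 500 = -13/7 + 500 = 3487/7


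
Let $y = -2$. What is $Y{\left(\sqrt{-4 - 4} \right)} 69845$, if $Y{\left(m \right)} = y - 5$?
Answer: $-488915$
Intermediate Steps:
$Y{\left(m \right)} = -7$ ($Y{\left(m \right)} = -2 - 5 = -7$)
$Y{\left(\sqrt{-4 - 4} \right)} 69845 = \left(-7\right) 69845 = -488915$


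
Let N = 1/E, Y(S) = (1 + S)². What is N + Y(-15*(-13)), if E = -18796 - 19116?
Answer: 1456427391/37912 ≈ 38416.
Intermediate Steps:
E = -37912
N = -1/37912 (N = 1/(-37912) = -1/37912 ≈ -2.6377e-5)
N + Y(-15*(-13)) = -1/37912 + (1 - 15*(-13))² = -1/37912 + (1 + 195)² = -1/37912 + 196² = -1/37912 + 38416 = 1456427391/37912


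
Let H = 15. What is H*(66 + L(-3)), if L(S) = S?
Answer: 945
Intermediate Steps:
H*(66 + L(-3)) = 15*(66 - 3) = 15*63 = 945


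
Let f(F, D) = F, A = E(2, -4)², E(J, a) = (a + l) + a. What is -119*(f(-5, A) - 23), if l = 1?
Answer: 3332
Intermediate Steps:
E(J, a) = 1 + 2*a (E(J, a) = (a + 1) + a = (1 + a) + a = 1 + 2*a)
A = 49 (A = (1 + 2*(-4))² = (1 - 8)² = (-7)² = 49)
-119*(f(-5, A) - 23) = -119*(-5 - 23) = -119*(-28) = 3332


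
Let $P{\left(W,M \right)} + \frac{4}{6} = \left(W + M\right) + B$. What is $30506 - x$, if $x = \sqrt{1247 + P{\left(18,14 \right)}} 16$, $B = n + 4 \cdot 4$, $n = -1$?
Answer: $30506 - \frac{32 \sqrt{2910}}{3} \approx 29931.0$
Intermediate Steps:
$B = 15$ ($B = -1 + 4 \cdot 4 = -1 + 16 = 15$)
$P{\left(W,M \right)} = \frac{43}{3} + M + W$ ($P{\left(W,M \right)} = - \frac{2}{3} + \left(\left(W + M\right) + 15\right) = - \frac{2}{3} + \left(\left(M + W\right) + 15\right) = - \frac{2}{3} + \left(15 + M + W\right) = \frac{43}{3} + M + W$)
$x = \frac{32 \sqrt{2910}}{3}$ ($x = \sqrt{1247 + \left(\frac{43}{3} + 14 + 18\right)} 16 = \sqrt{1247 + \frac{139}{3}} \cdot 16 = \sqrt{\frac{3880}{3}} \cdot 16 = \frac{2 \sqrt{2910}}{3} \cdot 16 = \frac{32 \sqrt{2910}}{3} \approx 575.41$)
$30506 - x = 30506 - \frac{32 \sqrt{2910}}{3}$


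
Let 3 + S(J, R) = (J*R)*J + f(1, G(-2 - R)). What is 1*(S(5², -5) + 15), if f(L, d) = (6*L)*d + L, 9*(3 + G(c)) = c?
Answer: -3128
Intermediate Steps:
G(c) = -3 + c/9
f(L, d) = L + 6*L*d (f(L, d) = 6*L*d + L = L + 6*L*d)
S(J, R) = -64/3 - 2*R/3 + R*J² (S(J, R) = -3 + ((J*R)*J + 1*(1 + 6*(-3 + (-2 - R)/9))) = -3 + (R*J² + 1*(1 + 6*(-3 + (-2/9 - R/9)))) = -3 + (R*J² + 1*(1 + 6*(-29/9 - R/9))) = -3 + (R*J² + 1*(1 + (-58/3 - 2*R/3))) = -3 + (R*J² + 1*(-55/3 - 2*R/3)) = -3 + (R*J² + (-55/3 - 2*R/3)) = -3 + (-55/3 - 2*R/3 + R*J²) = -64/3 - 2*R/3 + R*J²)
1*(S(5², -5) + 15) = 1*((-64/3 - ⅔*(-5) - 5*(5²)²) + 15) = 1*((-64/3 + 10/3 - 5*25²) + 15) = 1*((-64/3 + 10/3 - 5*625) + 15) = 1*((-64/3 + 10/3 - 3125) + 15) = 1*(-3143 + 15) = 1*(-3128) = -3128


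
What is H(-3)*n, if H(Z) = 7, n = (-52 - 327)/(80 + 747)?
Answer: -2653/827 ≈ -3.2080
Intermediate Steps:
n = -379/827 ≈ -0.45828
H(-3)*n = 7*(-379/827) = -2653/827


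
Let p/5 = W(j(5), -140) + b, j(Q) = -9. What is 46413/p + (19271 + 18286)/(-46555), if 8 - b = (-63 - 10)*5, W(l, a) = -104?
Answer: 84409722/2504659 ≈ 33.701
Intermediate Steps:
b = 373 (b = 8 - (-63 - 10)*5 = 8 - (-73)*5 = 8 - 1*(-365) = 8 + 365 = 373)
p = 1345 (p = 5*(-104 + 373) = 5*269 = 1345)
46413/p + (19271 + 18286)/(-46555) = 46413/1345 + (19271 + 18286)/(-46555) = 46413*(1/1345) + 37557*(-1/46555) = 46413/1345 - 37557/46555 = 84409722/2504659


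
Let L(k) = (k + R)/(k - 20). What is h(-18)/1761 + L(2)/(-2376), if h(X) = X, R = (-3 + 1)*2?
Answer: -128891/12552408 ≈ -0.010268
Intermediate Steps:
R = -4 (R = -2*2 = -4)
L(k) = (-4 + k)/(-20 + k) (L(k) = (k - 4)/(k - 20) = (-4 + k)/(-20 + k))
h(-18)/1761 + L(2)/(-2376) = -18/1761 + ((-4 + 2)/(-20 + 2))/(-2376) = -18*1/1761 + (-2/(-18))*(-1/2376) = -6/587 - 1/18*(-2)*(-1/2376) = -6/587 + (1/9)*(-1/2376) = -6/587 - 1/21384 = -128891/12552408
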